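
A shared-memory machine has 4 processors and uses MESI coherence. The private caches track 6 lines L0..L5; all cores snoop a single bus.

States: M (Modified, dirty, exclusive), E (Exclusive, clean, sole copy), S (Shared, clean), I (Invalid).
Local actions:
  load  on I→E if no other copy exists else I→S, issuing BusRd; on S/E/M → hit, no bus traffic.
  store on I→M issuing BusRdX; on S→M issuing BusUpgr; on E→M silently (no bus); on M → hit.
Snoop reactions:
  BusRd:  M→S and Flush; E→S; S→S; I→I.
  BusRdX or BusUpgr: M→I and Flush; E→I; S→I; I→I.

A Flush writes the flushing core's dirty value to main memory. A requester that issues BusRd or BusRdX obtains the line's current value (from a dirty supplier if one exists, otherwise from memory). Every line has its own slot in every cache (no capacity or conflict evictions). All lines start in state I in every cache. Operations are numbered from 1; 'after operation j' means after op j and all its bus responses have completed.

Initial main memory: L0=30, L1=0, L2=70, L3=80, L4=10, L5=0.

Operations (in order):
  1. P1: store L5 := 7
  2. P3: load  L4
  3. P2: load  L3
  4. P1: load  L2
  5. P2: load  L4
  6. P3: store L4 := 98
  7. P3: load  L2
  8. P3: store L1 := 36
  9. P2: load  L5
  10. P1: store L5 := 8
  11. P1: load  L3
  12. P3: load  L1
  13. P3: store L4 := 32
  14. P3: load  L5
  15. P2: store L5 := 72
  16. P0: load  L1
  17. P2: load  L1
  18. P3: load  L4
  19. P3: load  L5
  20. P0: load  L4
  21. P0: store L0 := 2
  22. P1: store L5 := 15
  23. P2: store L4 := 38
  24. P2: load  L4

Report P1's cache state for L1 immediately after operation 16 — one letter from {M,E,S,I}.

state = I

  op1 P1: store L5 := 7 → I/M/I/I on L5; bus BusRdX; mem=0
  op2 P3: load  L4 → I/I/I/E on L4; bus BusRd; mem=10
  op3 P2: load  L3 → I/I/E/I on L3; bus BusRd; mem=80
  op4 P1: load  L2 → I/E/I/I on L2; bus BusRd; mem=70
  op5 P2: load  L4 → I/I/S/S on L4; bus BusRd; mem=10
  op6 P3: store L4 := 98 → I/I/I/M on L4; bus BusUpgr; mem=10
  op7 P3: load  L2 → I/S/I/S on L2; bus BusRd; mem=70
  op8 P3: store L1 := 36 → I/I/I/M on L1; bus BusRdX; mem=0
  op9 P2: load  L5 → I/S/S/I on L5; bus BusRd Flush; mem=7
  op10 P1: store L5 := 8 → I/M/I/I on L5; bus BusUpgr; mem=7
  op11 P1: load  L3 → I/S/S/I on L3; bus BusRd; mem=80
  op12 P3: load  L1 → I/I/I/M on L1; bus (none); mem=0
  op13 P3: store L4 := 32 → I/I/I/M on L4; bus (none); mem=10
  op14 P3: load  L5 → I/S/I/S on L5; bus BusRd Flush; mem=8
  op15 P2: store L5 := 72 → I/I/M/I on L5; bus BusRdX; mem=8
  op16 P0: load  L1 → S/I/I/S on L1; bus BusRd Flush; mem=36
  op17 P2: load  L1 → S/I/S/S on L1; bus BusRd; mem=36
  op18 P3: load  L4 → I/I/I/M on L4; bus (none); mem=10
  op19 P3: load  L5 → I/I/S/S on L5; bus BusRd Flush; mem=72
  op20 P0: load  L4 → S/I/I/S on L4; bus BusRd Flush; mem=32
  op21 P0: store L0 := 2 → M/I/I/I on L0; bus BusRdX; mem=30
  op22 P1: store L5 := 15 → I/M/I/I on L5; bus BusRdX; mem=72
  op23 P2: store L4 := 38 → I/I/M/I on L4; bus BusRdX; mem=32
  op24 P2: load  L4 → I/I/M/I on L4; bus (none); mem=32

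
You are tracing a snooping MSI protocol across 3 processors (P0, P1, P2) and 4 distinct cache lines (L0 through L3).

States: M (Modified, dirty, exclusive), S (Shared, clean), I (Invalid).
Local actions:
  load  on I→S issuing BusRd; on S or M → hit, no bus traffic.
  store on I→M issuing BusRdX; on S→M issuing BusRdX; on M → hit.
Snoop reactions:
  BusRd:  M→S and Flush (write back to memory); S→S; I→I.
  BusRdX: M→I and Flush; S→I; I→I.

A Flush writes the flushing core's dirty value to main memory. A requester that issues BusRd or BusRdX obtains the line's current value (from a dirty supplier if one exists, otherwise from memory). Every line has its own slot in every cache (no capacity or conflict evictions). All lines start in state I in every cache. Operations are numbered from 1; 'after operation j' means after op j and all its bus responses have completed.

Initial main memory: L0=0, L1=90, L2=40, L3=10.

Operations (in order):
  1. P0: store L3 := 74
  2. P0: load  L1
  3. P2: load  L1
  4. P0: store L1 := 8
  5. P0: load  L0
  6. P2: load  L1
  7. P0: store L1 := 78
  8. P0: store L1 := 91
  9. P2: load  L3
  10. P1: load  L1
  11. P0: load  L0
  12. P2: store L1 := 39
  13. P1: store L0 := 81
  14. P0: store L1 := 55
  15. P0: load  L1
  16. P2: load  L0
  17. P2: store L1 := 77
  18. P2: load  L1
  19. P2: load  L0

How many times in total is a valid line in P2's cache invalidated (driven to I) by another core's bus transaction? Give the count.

  op1 P0: store L3 := 74 → M/I/I on L3; bus BusRdX; mem=10
  op2 P0: load  L1 → S/I/I on L1; bus BusRd; mem=90
  op3 P2: load  L1 → S/I/S on L1; bus BusRd; mem=90
  op4 P0: store L1 := 8 → M/I/I on L1; bus BusRdX; mem=90
  op5 P0: load  L0 → S/I/I on L0; bus BusRd; mem=0
  op6 P2: load  L1 → S/I/S on L1; bus BusRd Flush; mem=8
  op7 P0: store L1 := 78 → M/I/I on L1; bus BusRdX; mem=8
  op8 P0: store L1 := 91 → M/I/I on L1; bus (none); mem=8
  op9 P2: load  L3 → S/I/S on L3; bus BusRd Flush; mem=74
  op10 P1: load  L1 → S/S/I on L1; bus BusRd Flush; mem=91
  op11 P0: load  L0 → S/I/I on L0; bus (none); mem=0
  op12 P2: store L1 := 39 → I/I/M on L1; bus BusRdX; mem=91
  op13 P1: store L0 := 81 → I/M/I on L0; bus BusRdX; mem=0
  op14 P0: store L1 := 55 → M/I/I on L1; bus BusRdX Flush; mem=39
  op15 P0: load  L1 → M/I/I on L1; bus (none); mem=39
  op16 P2: load  L0 → I/S/S on L0; bus BusRd Flush; mem=81
  op17 P2: store L1 := 77 → I/I/M on L1; bus BusRdX Flush; mem=55
  op18 P2: load  L1 → I/I/M on L1; bus (none); mem=55
  op19 P2: load  L0 → I/S/S on L0; bus (none); mem=81

invalidations = 3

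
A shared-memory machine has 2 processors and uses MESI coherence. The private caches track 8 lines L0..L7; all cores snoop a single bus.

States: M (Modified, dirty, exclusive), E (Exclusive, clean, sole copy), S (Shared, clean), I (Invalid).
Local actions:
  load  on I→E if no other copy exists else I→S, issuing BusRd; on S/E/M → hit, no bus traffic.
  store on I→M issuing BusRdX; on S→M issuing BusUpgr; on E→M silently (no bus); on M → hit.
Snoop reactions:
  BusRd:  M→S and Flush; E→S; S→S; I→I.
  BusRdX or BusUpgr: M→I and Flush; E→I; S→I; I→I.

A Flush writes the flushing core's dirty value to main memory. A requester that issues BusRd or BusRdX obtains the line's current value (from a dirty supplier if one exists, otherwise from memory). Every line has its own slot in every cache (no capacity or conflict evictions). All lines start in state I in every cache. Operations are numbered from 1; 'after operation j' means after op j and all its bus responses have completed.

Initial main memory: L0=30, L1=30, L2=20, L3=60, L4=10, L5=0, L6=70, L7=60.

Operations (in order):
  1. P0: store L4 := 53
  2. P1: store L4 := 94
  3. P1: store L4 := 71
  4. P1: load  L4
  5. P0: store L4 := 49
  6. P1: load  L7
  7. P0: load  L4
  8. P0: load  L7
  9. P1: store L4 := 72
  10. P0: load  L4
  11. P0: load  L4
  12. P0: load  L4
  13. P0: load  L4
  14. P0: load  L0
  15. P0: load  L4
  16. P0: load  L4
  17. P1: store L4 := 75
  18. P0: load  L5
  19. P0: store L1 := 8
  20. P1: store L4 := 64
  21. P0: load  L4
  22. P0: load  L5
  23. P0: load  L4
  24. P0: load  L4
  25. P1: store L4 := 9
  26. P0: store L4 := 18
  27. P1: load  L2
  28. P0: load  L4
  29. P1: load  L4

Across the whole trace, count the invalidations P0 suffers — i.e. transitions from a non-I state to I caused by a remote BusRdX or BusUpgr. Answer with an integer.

invalidations = 4

  op1 P0: store L4 := 53 → M/I on L4; bus BusRdX; mem=10
  op2 P1: store L4 := 94 → I/M on L4; bus BusRdX Flush; mem=53
  op3 P1: store L4 := 71 → I/M on L4; bus (none); mem=53
  op4 P1: load  L4 → I/M on L4; bus (none); mem=53
  op5 P0: store L4 := 49 → M/I on L4; bus BusRdX Flush; mem=71
  op6 P1: load  L7 → I/E on L7; bus BusRd; mem=60
  op7 P0: load  L4 → M/I on L4; bus (none); mem=71
  op8 P0: load  L7 → S/S on L7; bus BusRd; mem=60
  op9 P1: store L4 := 72 → I/M on L4; bus BusRdX Flush; mem=49
  op10 P0: load  L4 → S/S on L4; bus BusRd Flush; mem=72
  op11 P0: load  L4 → S/S on L4; bus (none); mem=72
  op12 P0: load  L4 → S/S on L4; bus (none); mem=72
  op13 P0: load  L4 → S/S on L4; bus (none); mem=72
  op14 P0: load  L0 → E/I on L0; bus BusRd; mem=30
  op15 P0: load  L4 → S/S on L4; bus (none); mem=72
  op16 P0: load  L4 → S/S on L4; bus (none); mem=72
  op17 P1: store L4 := 75 → I/M on L4; bus BusUpgr; mem=72
  op18 P0: load  L5 → E/I on L5; bus BusRd; mem=0
  op19 P0: store L1 := 8 → M/I on L1; bus BusRdX; mem=30
  op20 P1: store L4 := 64 → I/M on L4; bus (none); mem=72
  op21 P0: load  L4 → S/S on L4; bus BusRd Flush; mem=64
  op22 P0: load  L5 → E/I on L5; bus (none); mem=0
  op23 P0: load  L4 → S/S on L4; bus (none); mem=64
  op24 P0: load  L4 → S/S on L4; bus (none); mem=64
  op25 P1: store L4 := 9 → I/M on L4; bus BusUpgr; mem=64
  op26 P0: store L4 := 18 → M/I on L4; bus BusRdX Flush; mem=9
  op27 P1: load  L2 → I/E on L2; bus BusRd; mem=20
  op28 P0: load  L4 → M/I on L4; bus (none); mem=9
  op29 P1: load  L4 → S/S on L4; bus BusRd Flush; mem=18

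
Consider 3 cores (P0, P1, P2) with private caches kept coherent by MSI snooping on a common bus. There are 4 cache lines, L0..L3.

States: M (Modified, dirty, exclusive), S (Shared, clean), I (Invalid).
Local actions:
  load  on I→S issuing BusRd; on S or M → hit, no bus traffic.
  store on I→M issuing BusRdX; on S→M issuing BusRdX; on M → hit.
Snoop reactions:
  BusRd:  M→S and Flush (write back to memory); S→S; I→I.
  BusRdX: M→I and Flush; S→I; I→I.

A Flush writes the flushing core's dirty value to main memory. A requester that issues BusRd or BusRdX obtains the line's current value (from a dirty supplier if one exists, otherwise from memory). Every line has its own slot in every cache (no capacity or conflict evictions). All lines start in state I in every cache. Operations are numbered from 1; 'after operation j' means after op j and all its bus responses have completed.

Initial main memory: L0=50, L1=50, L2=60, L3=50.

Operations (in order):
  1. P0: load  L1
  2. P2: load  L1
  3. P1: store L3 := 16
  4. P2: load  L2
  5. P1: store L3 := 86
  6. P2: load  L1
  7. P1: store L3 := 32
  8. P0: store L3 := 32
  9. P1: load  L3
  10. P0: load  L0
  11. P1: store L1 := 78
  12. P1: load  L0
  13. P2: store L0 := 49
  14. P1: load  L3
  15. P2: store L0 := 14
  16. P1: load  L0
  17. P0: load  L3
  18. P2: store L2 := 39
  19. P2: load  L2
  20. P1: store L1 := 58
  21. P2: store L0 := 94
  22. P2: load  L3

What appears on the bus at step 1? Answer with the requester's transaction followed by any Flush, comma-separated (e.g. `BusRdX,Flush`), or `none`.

bus = BusRd

step 1: P0: load  L1  ⟶  SII  (L1)  txn=BusRd  M[L1]=50
step 2: P2: load  L1  ⟶  SIS  (L1)  txn=BusRd  M[L1]=50
step 3: P1: store L3 := 16  ⟶  IMI  (L3)  txn=BusRdX  M[L3]=50
step 4: P2: load  L2  ⟶  IIS  (L2)  txn=BusRd  M[L2]=60
step 5: P1: store L3 := 86  ⟶  IMI  (L3)  txn=∅  M[L3]=50
step 6: P2: load  L1  ⟶  SIS  (L1)  txn=∅  M[L1]=50
step 7: P1: store L3 := 32  ⟶  IMI  (L3)  txn=∅  M[L3]=50
step 8: P0: store L3 := 32  ⟶  MII  (L3)  txn=BusRdX+Flush  M[L3]=32
step 9: P1: load  L3  ⟶  SSI  (L3)  txn=BusRd+Flush  M[L3]=32
step 10: P0: load  L0  ⟶  SII  (L0)  txn=BusRd  M[L0]=50
step 11: P1: store L1 := 78  ⟶  IMI  (L1)  txn=BusRdX  M[L1]=50
step 12: P1: load  L0  ⟶  SSI  (L0)  txn=BusRd  M[L0]=50
step 13: P2: store L0 := 49  ⟶  IIM  (L0)  txn=BusRdX  M[L0]=50
step 14: P1: load  L3  ⟶  SSI  (L3)  txn=∅  M[L3]=32
step 15: P2: store L0 := 14  ⟶  IIM  (L0)  txn=∅  M[L0]=50
step 16: P1: load  L0  ⟶  ISS  (L0)  txn=BusRd+Flush  M[L0]=14
step 17: P0: load  L3  ⟶  SSI  (L3)  txn=∅  M[L3]=32
step 18: P2: store L2 := 39  ⟶  IIM  (L2)  txn=BusRdX  M[L2]=60
step 19: P2: load  L2  ⟶  IIM  (L2)  txn=∅  M[L2]=60
step 20: P1: store L1 := 58  ⟶  IMI  (L1)  txn=∅  M[L1]=50
step 21: P2: store L0 := 94  ⟶  IIM  (L0)  txn=BusRdX  M[L0]=14
step 22: P2: load  L3  ⟶  SSS  (L3)  txn=BusRd  M[L3]=32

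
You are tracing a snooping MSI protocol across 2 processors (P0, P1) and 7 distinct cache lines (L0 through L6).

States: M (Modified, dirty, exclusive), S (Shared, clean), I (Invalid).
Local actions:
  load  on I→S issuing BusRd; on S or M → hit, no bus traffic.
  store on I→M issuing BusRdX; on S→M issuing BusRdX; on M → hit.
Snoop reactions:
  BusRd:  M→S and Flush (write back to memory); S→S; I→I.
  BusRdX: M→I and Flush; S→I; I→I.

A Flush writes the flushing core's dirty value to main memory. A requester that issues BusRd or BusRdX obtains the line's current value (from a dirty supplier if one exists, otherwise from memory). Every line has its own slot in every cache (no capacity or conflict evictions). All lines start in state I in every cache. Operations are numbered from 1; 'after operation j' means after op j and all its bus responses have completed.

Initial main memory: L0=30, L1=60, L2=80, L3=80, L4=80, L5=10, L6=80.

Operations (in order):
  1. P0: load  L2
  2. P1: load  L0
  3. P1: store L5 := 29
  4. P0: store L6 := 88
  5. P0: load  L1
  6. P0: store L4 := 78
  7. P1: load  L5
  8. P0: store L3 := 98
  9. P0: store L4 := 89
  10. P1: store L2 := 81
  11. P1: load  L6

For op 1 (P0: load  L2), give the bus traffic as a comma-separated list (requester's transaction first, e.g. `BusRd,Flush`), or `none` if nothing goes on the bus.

1. P0: load  L2  bus=[BusRd]  L2: P0=S P1=I  mem[L2]=80
2. P1: load  L0  bus=[BusRd]  L0: P0=I P1=S  mem[L0]=30
3. P1: store L5 := 29  bus=[BusRdX]  L5: P0=I P1=M  mem[L5]=10
4. P0: store L6 := 88  bus=[BusRdX]  L6: P0=M P1=I  mem[L6]=80
5. P0: load  L1  bus=[BusRd]  L1: P0=S P1=I  mem[L1]=60
6. P0: store L4 := 78  bus=[BusRdX]  L4: P0=M P1=I  mem[L4]=80
7. P1: load  L5  bus=[-]  L5: P0=I P1=M  mem[L5]=10
8. P0: store L3 := 98  bus=[BusRdX]  L3: P0=M P1=I  mem[L3]=80
9. P0: store L4 := 89  bus=[-]  L4: P0=M P1=I  mem[L4]=80
10. P1: store L2 := 81  bus=[BusRdX]  L2: P0=I P1=M  mem[L2]=80
11. P1: load  L6  bus=[BusRd,Flush]  L6: P0=S P1=S  mem[L6]=88

bus = BusRd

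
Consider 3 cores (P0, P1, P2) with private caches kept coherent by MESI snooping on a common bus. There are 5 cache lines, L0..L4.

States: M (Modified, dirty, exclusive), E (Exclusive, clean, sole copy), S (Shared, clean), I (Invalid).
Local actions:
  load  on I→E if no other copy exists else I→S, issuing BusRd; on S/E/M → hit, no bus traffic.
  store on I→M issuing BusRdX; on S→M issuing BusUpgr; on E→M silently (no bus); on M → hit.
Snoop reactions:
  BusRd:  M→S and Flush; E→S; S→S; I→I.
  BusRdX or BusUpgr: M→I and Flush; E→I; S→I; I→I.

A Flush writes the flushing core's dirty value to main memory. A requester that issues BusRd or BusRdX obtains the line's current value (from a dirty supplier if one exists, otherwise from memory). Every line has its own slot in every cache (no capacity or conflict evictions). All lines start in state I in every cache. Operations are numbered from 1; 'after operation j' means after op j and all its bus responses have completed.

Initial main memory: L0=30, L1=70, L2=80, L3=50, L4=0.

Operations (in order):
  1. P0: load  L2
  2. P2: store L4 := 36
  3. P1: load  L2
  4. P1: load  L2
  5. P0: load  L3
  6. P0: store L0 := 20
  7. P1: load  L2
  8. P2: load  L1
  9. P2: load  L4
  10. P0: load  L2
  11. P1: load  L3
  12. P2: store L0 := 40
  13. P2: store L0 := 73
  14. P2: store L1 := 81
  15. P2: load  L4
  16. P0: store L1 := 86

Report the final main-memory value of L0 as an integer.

memory[L0] = 20

1. P0: load  L2  bus=[BusRd]  L2: P0=E P1=I P2=I  mem[L2]=80
2. P2: store L4 := 36  bus=[BusRdX]  L4: P0=I P1=I P2=M  mem[L4]=0
3. P1: load  L2  bus=[BusRd]  L2: P0=S P1=S P2=I  mem[L2]=80
4. P1: load  L2  bus=[-]  L2: P0=S P1=S P2=I  mem[L2]=80
5. P0: load  L3  bus=[BusRd]  L3: P0=E P1=I P2=I  mem[L3]=50
6. P0: store L0 := 20  bus=[BusRdX]  L0: P0=M P1=I P2=I  mem[L0]=30
7. P1: load  L2  bus=[-]  L2: P0=S P1=S P2=I  mem[L2]=80
8. P2: load  L1  bus=[BusRd]  L1: P0=I P1=I P2=E  mem[L1]=70
9. P2: load  L4  bus=[-]  L4: P0=I P1=I P2=M  mem[L4]=0
10. P0: load  L2  bus=[-]  L2: P0=S P1=S P2=I  mem[L2]=80
11. P1: load  L3  bus=[BusRd]  L3: P0=S P1=S P2=I  mem[L3]=50
12. P2: store L0 := 40  bus=[BusRdX,Flush]  L0: P0=I P1=I P2=M  mem[L0]=20
13. P2: store L0 := 73  bus=[-]  L0: P0=I P1=I P2=M  mem[L0]=20
14. P2: store L1 := 81  bus=[-]  L1: P0=I P1=I P2=M  mem[L1]=70
15. P2: load  L4  bus=[-]  L4: P0=I P1=I P2=M  mem[L4]=0
16. P0: store L1 := 86  bus=[BusRdX,Flush]  L1: P0=M P1=I P2=I  mem[L1]=81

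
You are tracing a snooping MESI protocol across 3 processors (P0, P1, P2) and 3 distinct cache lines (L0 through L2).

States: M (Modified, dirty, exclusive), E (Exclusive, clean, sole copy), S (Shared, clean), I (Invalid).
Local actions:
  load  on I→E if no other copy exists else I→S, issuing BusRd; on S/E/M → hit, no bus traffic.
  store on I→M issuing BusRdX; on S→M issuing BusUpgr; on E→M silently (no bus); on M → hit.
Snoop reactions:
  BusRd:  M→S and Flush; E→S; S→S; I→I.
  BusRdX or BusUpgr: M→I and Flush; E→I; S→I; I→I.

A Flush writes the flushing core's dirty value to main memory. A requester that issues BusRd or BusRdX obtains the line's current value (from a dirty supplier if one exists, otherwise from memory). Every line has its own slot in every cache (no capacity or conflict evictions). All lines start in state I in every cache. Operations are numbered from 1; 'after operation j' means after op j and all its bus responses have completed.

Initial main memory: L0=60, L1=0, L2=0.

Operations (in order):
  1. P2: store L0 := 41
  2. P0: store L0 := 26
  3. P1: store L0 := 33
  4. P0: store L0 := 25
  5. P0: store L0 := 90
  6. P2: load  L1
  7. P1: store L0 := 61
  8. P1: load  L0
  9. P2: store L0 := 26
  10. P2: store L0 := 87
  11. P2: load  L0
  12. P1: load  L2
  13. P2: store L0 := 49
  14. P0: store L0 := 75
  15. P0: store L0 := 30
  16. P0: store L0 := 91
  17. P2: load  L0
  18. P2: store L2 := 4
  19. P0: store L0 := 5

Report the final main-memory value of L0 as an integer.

memory[L0] = 91

1. P2: store L0 := 41  bus=[BusRdX]  L0: P0=I P1=I P2=M  mem[L0]=60
2. P0: store L0 := 26  bus=[BusRdX,Flush]  L0: P0=M P1=I P2=I  mem[L0]=41
3. P1: store L0 := 33  bus=[BusRdX,Flush]  L0: P0=I P1=M P2=I  mem[L0]=26
4. P0: store L0 := 25  bus=[BusRdX,Flush]  L0: P0=M P1=I P2=I  mem[L0]=33
5. P0: store L0 := 90  bus=[-]  L0: P0=M P1=I P2=I  mem[L0]=33
6. P2: load  L1  bus=[BusRd]  L1: P0=I P1=I P2=E  mem[L1]=0
7. P1: store L0 := 61  bus=[BusRdX,Flush]  L0: P0=I P1=M P2=I  mem[L0]=90
8. P1: load  L0  bus=[-]  L0: P0=I P1=M P2=I  mem[L0]=90
9. P2: store L0 := 26  bus=[BusRdX,Flush]  L0: P0=I P1=I P2=M  mem[L0]=61
10. P2: store L0 := 87  bus=[-]  L0: P0=I P1=I P2=M  mem[L0]=61
11. P2: load  L0  bus=[-]  L0: P0=I P1=I P2=M  mem[L0]=61
12. P1: load  L2  bus=[BusRd]  L2: P0=I P1=E P2=I  mem[L2]=0
13. P2: store L0 := 49  bus=[-]  L0: P0=I P1=I P2=M  mem[L0]=61
14. P0: store L0 := 75  bus=[BusRdX,Flush]  L0: P0=M P1=I P2=I  mem[L0]=49
15. P0: store L0 := 30  bus=[-]  L0: P0=M P1=I P2=I  mem[L0]=49
16. P0: store L0 := 91  bus=[-]  L0: P0=M P1=I P2=I  mem[L0]=49
17. P2: load  L0  bus=[BusRd,Flush]  L0: P0=S P1=I P2=S  mem[L0]=91
18. P2: store L2 := 4  bus=[BusRdX]  L2: P0=I P1=I P2=M  mem[L2]=0
19. P0: store L0 := 5  bus=[BusUpgr]  L0: P0=M P1=I P2=I  mem[L0]=91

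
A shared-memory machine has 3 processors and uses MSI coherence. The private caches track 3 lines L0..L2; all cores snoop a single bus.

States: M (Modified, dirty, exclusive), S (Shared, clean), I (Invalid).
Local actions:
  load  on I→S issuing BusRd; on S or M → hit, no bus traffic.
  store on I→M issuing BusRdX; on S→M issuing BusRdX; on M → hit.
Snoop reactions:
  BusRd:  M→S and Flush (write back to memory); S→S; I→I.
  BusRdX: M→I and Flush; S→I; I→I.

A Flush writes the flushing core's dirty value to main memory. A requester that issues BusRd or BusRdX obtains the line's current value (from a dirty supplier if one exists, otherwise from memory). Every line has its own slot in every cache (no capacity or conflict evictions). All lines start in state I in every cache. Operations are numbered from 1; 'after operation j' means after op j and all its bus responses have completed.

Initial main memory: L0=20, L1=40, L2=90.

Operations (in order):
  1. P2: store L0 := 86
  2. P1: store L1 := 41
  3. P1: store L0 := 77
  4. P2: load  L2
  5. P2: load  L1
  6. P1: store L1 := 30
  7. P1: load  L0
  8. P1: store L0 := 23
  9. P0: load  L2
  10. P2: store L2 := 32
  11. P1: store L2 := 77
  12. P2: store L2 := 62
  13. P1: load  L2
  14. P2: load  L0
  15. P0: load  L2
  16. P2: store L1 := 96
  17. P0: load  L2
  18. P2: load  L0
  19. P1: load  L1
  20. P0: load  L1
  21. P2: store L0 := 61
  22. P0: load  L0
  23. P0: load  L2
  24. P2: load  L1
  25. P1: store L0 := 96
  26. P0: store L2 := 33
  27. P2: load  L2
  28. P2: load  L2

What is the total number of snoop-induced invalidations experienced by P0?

invalidations = 2

[1] P2: store L0 := 86 | P0:I, P1:I, P2:M(86) | bus: BusRdX
[2] P1: store L1 := 41 | P0:I, P1:M(41), P2:I | bus: BusRdX
[3] P1: store L0 := 77 | P0:I, P1:M(77), P2:I | bus: BusRdX,Flush
[4] P2: load  L2 | P0:I, P1:I, P2:S(90) | bus: BusRd
[5] P2: load  L1 | P0:I, P1:S(41), P2:S(41) | bus: BusRd,Flush
[6] P1: store L1 := 30 | P0:I, P1:M(30), P2:I | bus: BusRdX
[7] P1: load  L0 | P0:I, P1:M(77), P2:I | bus: none
[8] P1: store L0 := 23 | P0:I, P1:M(23), P2:I | bus: none
[9] P0: load  L2 | P0:S(90), P1:I, P2:S(90) | bus: BusRd
[10] P2: store L2 := 32 | P0:I, P1:I, P2:M(32) | bus: BusRdX
[11] P1: store L2 := 77 | P0:I, P1:M(77), P2:I | bus: BusRdX,Flush
[12] P2: store L2 := 62 | P0:I, P1:I, P2:M(62) | bus: BusRdX,Flush
[13] P1: load  L2 | P0:I, P1:S(62), P2:S(62) | bus: BusRd,Flush
[14] P2: load  L0 | P0:I, P1:S(23), P2:S(23) | bus: BusRd,Flush
[15] P0: load  L2 | P0:S(62), P1:S(62), P2:S(62) | bus: BusRd
[16] P2: store L1 := 96 | P0:I, P1:I, P2:M(96) | bus: BusRdX,Flush
[17] P0: load  L2 | P0:S(62), P1:S(62), P2:S(62) | bus: none
[18] P2: load  L0 | P0:I, P1:S(23), P2:S(23) | bus: none
[19] P1: load  L1 | P0:I, P1:S(96), P2:S(96) | bus: BusRd,Flush
[20] P0: load  L1 | P0:S(96), P1:S(96), P2:S(96) | bus: BusRd
[21] P2: store L0 := 61 | P0:I, P1:I, P2:M(61) | bus: BusRdX
[22] P0: load  L0 | P0:S(61), P1:I, P2:S(61) | bus: BusRd,Flush
[23] P0: load  L2 | P0:S(62), P1:S(62), P2:S(62) | bus: none
[24] P2: load  L1 | P0:S(96), P1:S(96), P2:S(96) | bus: none
[25] P1: store L0 := 96 | P0:I, P1:M(96), P2:I | bus: BusRdX
[26] P0: store L2 := 33 | P0:M(33), P1:I, P2:I | bus: BusRdX
[27] P2: load  L2 | P0:S(33), P1:I, P2:S(33) | bus: BusRd,Flush
[28] P2: load  L2 | P0:S(33), P1:I, P2:S(33) | bus: none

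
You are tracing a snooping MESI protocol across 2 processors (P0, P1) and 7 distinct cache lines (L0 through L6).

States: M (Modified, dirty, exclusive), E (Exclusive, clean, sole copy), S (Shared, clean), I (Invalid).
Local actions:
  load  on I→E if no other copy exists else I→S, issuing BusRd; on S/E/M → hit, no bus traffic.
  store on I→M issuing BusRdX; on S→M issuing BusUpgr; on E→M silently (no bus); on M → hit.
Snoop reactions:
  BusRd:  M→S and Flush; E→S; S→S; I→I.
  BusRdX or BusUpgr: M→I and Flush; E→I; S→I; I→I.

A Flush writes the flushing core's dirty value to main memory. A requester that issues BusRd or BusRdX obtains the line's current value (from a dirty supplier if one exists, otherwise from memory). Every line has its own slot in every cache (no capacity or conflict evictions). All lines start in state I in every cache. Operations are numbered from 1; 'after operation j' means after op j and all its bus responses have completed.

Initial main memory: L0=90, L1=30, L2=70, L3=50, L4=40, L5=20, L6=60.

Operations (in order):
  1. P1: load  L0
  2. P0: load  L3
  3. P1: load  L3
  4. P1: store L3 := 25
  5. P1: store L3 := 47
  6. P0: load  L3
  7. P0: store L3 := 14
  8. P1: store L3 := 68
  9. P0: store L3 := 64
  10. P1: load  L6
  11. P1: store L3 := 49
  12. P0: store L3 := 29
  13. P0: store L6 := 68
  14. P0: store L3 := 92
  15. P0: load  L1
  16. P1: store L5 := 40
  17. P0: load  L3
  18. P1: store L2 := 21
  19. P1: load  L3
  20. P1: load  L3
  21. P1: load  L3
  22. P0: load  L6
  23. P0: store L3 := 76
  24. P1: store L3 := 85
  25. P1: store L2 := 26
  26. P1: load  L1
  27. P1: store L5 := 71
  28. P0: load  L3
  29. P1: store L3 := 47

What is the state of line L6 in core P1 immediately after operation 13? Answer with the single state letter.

state = I

step 1: P1: load  L0  ⟶  IE  (L0)  txn=BusRd  M[L0]=90
step 2: P0: load  L3  ⟶  EI  (L3)  txn=BusRd  M[L3]=50
step 3: P1: load  L3  ⟶  SS  (L3)  txn=BusRd  M[L3]=50
step 4: P1: store L3 := 25  ⟶  IM  (L3)  txn=BusUpgr  M[L3]=50
step 5: P1: store L3 := 47  ⟶  IM  (L3)  txn=∅  M[L3]=50
step 6: P0: load  L3  ⟶  SS  (L3)  txn=BusRd+Flush  M[L3]=47
step 7: P0: store L3 := 14  ⟶  MI  (L3)  txn=BusUpgr  M[L3]=47
step 8: P1: store L3 := 68  ⟶  IM  (L3)  txn=BusRdX+Flush  M[L3]=14
step 9: P0: store L3 := 64  ⟶  MI  (L3)  txn=BusRdX+Flush  M[L3]=68
step 10: P1: load  L6  ⟶  IE  (L6)  txn=BusRd  M[L6]=60
step 11: P1: store L3 := 49  ⟶  IM  (L3)  txn=BusRdX+Flush  M[L3]=64
step 12: P0: store L3 := 29  ⟶  MI  (L3)  txn=BusRdX+Flush  M[L3]=49
step 13: P0: store L6 := 68  ⟶  MI  (L6)  txn=BusRdX  M[L6]=60
step 14: P0: store L3 := 92  ⟶  MI  (L3)  txn=∅  M[L3]=49
step 15: P0: load  L1  ⟶  EI  (L1)  txn=BusRd  M[L1]=30
step 16: P1: store L5 := 40  ⟶  IM  (L5)  txn=BusRdX  M[L5]=20
step 17: P0: load  L3  ⟶  MI  (L3)  txn=∅  M[L3]=49
step 18: P1: store L2 := 21  ⟶  IM  (L2)  txn=BusRdX  M[L2]=70
step 19: P1: load  L3  ⟶  SS  (L3)  txn=BusRd+Flush  M[L3]=92
step 20: P1: load  L3  ⟶  SS  (L3)  txn=∅  M[L3]=92
step 21: P1: load  L3  ⟶  SS  (L3)  txn=∅  M[L3]=92
step 22: P0: load  L6  ⟶  MI  (L6)  txn=∅  M[L6]=60
step 23: P0: store L3 := 76  ⟶  MI  (L3)  txn=BusUpgr  M[L3]=92
step 24: P1: store L3 := 85  ⟶  IM  (L3)  txn=BusRdX+Flush  M[L3]=76
step 25: P1: store L2 := 26  ⟶  IM  (L2)  txn=∅  M[L2]=70
step 26: P1: load  L1  ⟶  SS  (L1)  txn=BusRd  M[L1]=30
step 27: P1: store L5 := 71  ⟶  IM  (L5)  txn=∅  M[L5]=20
step 28: P0: load  L3  ⟶  SS  (L3)  txn=BusRd+Flush  M[L3]=85
step 29: P1: store L3 := 47  ⟶  IM  (L3)  txn=BusUpgr  M[L3]=85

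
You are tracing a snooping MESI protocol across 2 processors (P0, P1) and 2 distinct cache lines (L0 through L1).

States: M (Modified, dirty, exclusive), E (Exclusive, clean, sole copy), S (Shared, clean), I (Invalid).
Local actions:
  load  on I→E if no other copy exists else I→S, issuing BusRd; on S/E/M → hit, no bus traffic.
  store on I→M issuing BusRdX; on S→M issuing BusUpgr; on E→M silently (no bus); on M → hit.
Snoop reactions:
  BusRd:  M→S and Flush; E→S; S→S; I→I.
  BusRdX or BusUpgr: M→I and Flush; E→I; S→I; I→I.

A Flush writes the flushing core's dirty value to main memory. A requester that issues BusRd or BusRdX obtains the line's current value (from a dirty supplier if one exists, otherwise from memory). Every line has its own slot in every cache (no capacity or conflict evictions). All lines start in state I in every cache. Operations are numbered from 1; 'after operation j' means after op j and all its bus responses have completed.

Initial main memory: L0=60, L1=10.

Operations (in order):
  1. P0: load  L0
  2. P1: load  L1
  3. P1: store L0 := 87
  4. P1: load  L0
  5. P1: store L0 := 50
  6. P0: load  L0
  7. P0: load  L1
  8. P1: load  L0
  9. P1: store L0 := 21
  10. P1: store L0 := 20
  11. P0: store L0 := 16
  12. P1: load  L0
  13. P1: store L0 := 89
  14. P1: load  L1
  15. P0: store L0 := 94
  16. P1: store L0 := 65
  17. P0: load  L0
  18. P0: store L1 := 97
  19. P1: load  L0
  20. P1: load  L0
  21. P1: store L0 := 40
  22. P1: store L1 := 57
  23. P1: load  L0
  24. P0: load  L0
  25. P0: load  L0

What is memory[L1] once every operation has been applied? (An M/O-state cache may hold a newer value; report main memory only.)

1. P0: load  L0  bus=[BusRd]  L0: P0=E P1=I  mem[L0]=60
2. P1: load  L1  bus=[BusRd]  L1: P0=I P1=E  mem[L1]=10
3. P1: store L0 := 87  bus=[BusRdX]  L0: P0=I P1=M  mem[L0]=60
4. P1: load  L0  bus=[-]  L0: P0=I P1=M  mem[L0]=60
5. P1: store L0 := 50  bus=[-]  L0: P0=I P1=M  mem[L0]=60
6. P0: load  L0  bus=[BusRd,Flush]  L0: P0=S P1=S  mem[L0]=50
7. P0: load  L1  bus=[BusRd]  L1: P0=S P1=S  mem[L1]=10
8. P1: load  L0  bus=[-]  L0: P0=S P1=S  mem[L0]=50
9. P1: store L0 := 21  bus=[BusUpgr]  L0: P0=I P1=M  mem[L0]=50
10. P1: store L0 := 20  bus=[-]  L0: P0=I P1=M  mem[L0]=50
11. P0: store L0 := 16  bus=[BusRdX,Flush]  L0: P0=M P1=I  mem[L0]=20
12. P1: load  L0  bus=[BusRd,Flush]  L0: P0=S P1=S  mem[L0]=16
13. P1: store L0 := 89  bus=[BusUpgr]  L0: P0=I P1=M  mem[L0]=16
14. P1: load  L1  bus=[-]  L1: P0=S P1=S  mem[L1]=10
15. P0: store L0 := 94  bus=[BusRdX,Flush]  L0: P0=M P1=I  mem[L0]=89
16. P1: store L0 := 65  bus=[BusRdX,Flush]  L0: P0=I P1=M  mem[L0]=94
17. P0: load  L0  bus=[BusRd,Flush]  L0: P0=S P1=S  mem[L0]=65
18. P0: store L1 := 97  bus=[BusUpgr]  L1: P0=M P1=I  mem[L1]=10
19. P1: load  L0  bus=[-]  L0: P0=S P1=S  mem[L0]=65
20. P1: load  L0  bus=[-]  L0: P0=S P1=S  mem[L0]=65
21. P1: store L0 := 40  bus=[BusUpgr]  L0: P0=I P1=M  mem[L0]=65
22. P1: store L1 := 57  bus=[BusRdX,Flush]  L1: P0=I P1=M  mem[L1]=97
23. P1: load  L0  bus=[-]  L0: P0=I P1=M  mem[L0]=65
24. P0: load  L0  bus=[BusRd,Flush]  L0: P0=S P1=S  mem[L0]=40
25. P0: load  L0  bus=[-]  L0: P0=S P1=S  mem[L0]=40

memory[L1] = 97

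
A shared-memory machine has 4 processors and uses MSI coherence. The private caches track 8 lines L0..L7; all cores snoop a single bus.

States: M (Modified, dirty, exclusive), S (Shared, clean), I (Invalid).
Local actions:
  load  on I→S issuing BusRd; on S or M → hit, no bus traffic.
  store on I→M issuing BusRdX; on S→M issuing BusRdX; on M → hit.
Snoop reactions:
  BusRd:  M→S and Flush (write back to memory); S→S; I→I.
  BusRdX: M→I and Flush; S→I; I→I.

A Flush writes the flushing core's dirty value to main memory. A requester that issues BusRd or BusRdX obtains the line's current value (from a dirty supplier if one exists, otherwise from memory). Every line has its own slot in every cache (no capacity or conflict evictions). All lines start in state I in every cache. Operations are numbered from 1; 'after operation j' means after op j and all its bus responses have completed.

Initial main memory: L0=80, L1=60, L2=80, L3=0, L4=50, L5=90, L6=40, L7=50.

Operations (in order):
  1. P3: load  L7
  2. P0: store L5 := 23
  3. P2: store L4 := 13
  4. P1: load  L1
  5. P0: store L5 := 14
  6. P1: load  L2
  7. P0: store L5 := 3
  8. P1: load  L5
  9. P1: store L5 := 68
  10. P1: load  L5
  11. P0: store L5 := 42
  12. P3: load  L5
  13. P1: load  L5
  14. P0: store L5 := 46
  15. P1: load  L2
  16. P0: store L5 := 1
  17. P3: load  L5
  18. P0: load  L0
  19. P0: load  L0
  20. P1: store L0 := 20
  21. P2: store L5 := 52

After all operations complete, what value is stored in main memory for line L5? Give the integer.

step 1: P3: load  L7  ⟶  IIIS  (L7)  txn=BusRd  M[L7]=50
step 2: P0: store L5 := 23  ⟶  MIII  (L5)  txn=BusRdX  M[L5]=90
step 3: P2: store L4 := 13  ⟶  IIMI  (L4)  txn=BusRdX  M[L4]=50
step 4: P1: load  L1  ⟶  ISII  (L1)  txn=BusRd  M[L1]=60
step 5: P0: store L5 := 14  ⟶  MIII  (L5)  txn=∅  M[L5]=90
step 6: P1: load  L2  ⟶  ISII  (L2)  txn=BusRd  M[L2]=80
step 7: P0: store L5 := 3  ⟶  MIII  (L5)  txn=∅  M[L5]=90
step 8: P1: load  L5  ⟶  SSII  (L5)  txn=BusRd+Flush  M[L5]=3
step 9: P1: store L5 := 68  ⟶  IMII  (L5)  txn=BusRdX  M[L5]=3
step 10: P1: load  L5  ⟶  IMII  (L5)  txn=∅  M[L5]=3
step 11: P0: store L5 := 42  ⟶  MIII  (L5)  txn=BusRdX+Flush  M[L5]=68
step 12: P3: load  L5  ⟶  SIIS  (L5)  txn=BusRd+Flush  M[L5]=42
step 13: P1: load  L5  ⟶  SSIS  (L5)  txn=BusRd  M[L5]=42
step 14: P0: store L5 := 46  ⟶  MIII  (L5)  txn=BusRdX  M[L5]=42
step 15: P1: load  L2  ⟶  ISII  (L2)  txn=∅  M[L2]=80
step 16: P0: store L5 := 1  ⟶  MIII  (L5)  txn=∅  M[L5]=42
step 17: P3: load  L5  ⟶  SIIS  (L5)  txn=BusRd+Flush  M[L5]=1
step 18: P0: load  L0  ⟶  SIII  (L0)  txn=BusRd  M[L0]=80
step 19: P0: load  L0  ⟶  SIII  (L0)  txn=∅  M[L0]=80
step 20: P1: store L0 := 20  ⟶  IMII  (L0)  txn=BusRdX  M[L0]=80
step 21: P2: store L5 := 52  ⟶  IIMI  (L5)  txn=BusRdX  M[L5]=1

memory[L5] = 1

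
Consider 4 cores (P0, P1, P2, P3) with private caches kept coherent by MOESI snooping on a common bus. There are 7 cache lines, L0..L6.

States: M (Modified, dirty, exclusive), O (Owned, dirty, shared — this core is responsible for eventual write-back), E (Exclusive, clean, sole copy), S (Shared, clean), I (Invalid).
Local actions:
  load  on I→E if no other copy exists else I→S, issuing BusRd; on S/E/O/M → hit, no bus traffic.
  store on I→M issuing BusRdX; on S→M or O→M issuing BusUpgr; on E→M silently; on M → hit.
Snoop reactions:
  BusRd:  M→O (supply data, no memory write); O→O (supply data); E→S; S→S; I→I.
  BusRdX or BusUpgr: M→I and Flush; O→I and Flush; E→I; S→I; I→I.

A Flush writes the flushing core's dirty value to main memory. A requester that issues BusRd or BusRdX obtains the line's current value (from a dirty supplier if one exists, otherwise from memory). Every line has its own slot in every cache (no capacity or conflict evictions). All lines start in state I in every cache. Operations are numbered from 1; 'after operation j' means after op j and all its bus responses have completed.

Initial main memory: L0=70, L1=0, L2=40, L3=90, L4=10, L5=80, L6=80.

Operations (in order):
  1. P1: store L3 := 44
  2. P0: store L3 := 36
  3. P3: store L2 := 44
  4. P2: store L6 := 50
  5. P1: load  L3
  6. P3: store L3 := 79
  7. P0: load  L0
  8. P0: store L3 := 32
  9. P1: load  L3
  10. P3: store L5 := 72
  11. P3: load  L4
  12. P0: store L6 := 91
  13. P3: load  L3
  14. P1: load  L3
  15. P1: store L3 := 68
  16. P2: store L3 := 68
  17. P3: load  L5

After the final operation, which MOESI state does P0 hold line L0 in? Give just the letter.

state = E

[1] P1: store L3 := 44 | P0:I, P1:M(44), P2:I, P3:I | bus: BusRdX
[2] P0: store L3 := 36 | P0:M(36), P1:I, P2:I, P3:I | bus: BusRdX,Flush
[3] P3: store L2 := 44 | P0:I, P1:I, P2:I, P3:M(44) | bus: BusRdX
[4] P2: store L6 := 50 | P0:I, P1:I, P2:M(50), P3:I | bus: BusRdX
[5] P1: load  L3 | P0:O(36), P1:S(36), P2:I, P3:I | bus: BusRd
[6] P3: store L3 := 79 | P0:I, P1:I, P2:I, P3:M(79) | bus: BusRdX,Flush
[7] P0: load  L0 | P0:E(70), P1:I, P2:I, P3:I | bus: BusRd
[8] P0: store L3 := 32 | P0:M(32), P1:I, P2:I, P3:I | bus: BusRdX,Flush
[9] P1: load  L3 | P0:O(32), P1:S(32), P2:I, P3:I | bus: BusRd
[10] P3: store L5 := 72 | P0:I, P1:I, P2:I, P3:M(72) | bus: BusRdX
[11] P3: load  L4 | P0:I, P1:I, P2:I, P3:E(10) | bus: BusRd
[12] P0: store L6 := 91 | P0:M(91), P1:I, P2:I, P3:I | bus: BusRdX,Flush
[13] P3: load  L3 | P0:O(32), P1:S(32), P2:I, P3:S(32) | bus: BusRd
[14] P1: load  L3 | P0:O(32), P1:S(32), P2:I, P3:S(32) | bus: none
[15] P1: store L3 := 68 | P0:I, P1:M(68), P2:I, P3:I | bus: BusUpgr,Flush
[16] P2: store L3 := 68 | P0:I, P1:I, P2:M(68), P3:I | bus: BusRdX,Flush
[17] P3: load  L5 | P0:I, P1:I, P2:I, P3:M(72) | bus: none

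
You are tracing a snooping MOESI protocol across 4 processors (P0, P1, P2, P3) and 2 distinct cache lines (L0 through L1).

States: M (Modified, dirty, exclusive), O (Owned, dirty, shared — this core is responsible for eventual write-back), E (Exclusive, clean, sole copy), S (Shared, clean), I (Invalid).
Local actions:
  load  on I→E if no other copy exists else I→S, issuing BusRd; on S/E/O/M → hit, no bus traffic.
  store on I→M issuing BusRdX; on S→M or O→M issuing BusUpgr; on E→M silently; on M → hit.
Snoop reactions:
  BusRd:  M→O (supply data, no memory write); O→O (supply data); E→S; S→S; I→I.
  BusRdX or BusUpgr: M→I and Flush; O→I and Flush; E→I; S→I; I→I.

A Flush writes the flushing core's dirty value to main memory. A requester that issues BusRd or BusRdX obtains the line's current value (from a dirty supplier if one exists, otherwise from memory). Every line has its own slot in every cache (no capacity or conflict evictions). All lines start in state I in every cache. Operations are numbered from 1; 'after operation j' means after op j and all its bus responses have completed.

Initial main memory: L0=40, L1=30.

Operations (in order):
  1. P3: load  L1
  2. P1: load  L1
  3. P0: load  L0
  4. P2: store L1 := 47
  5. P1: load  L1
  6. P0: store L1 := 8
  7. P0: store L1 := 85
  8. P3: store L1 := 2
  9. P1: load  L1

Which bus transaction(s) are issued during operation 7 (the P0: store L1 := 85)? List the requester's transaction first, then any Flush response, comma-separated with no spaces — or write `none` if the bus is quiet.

step 1: P3: load  L1  ⟶  IIIE  (L1)  txn=BusRd  M[L1]=30
step 2: P1: load  L1  ⟶  ISIS  (L1)  txn=BusRd  M[L1]=30
step 3: P0: load  L0  ⟶  EIII  (L0)  txn=BusRd  M[L0]=40
step 4: P2: store L1 := 47  ⟶  IIMI  (L1)  txn=BusRdX  M[L1]=30
step 5: P1: load  L1  ⟶  ISOI  (L1)  txn=BusRd  M[L1]=30
step 6: P0: store L1 := 8  ⟶  MIII  (L1)  txn=BusRdX+Flush  M[L1]=47
step 7: P0: store L1 := 85  ⟶  MIII  (L1)  txn=∅  M[L1]=47
step 8: P3: store L1 := 2  ⟶  IIIM  (L1)  txn=BusRdX+Flush  M[L1]=85
step 9: P1: load  L1  ⟶  ISIO  (L1)  txn=BusRd  M[L1]=85

bus = none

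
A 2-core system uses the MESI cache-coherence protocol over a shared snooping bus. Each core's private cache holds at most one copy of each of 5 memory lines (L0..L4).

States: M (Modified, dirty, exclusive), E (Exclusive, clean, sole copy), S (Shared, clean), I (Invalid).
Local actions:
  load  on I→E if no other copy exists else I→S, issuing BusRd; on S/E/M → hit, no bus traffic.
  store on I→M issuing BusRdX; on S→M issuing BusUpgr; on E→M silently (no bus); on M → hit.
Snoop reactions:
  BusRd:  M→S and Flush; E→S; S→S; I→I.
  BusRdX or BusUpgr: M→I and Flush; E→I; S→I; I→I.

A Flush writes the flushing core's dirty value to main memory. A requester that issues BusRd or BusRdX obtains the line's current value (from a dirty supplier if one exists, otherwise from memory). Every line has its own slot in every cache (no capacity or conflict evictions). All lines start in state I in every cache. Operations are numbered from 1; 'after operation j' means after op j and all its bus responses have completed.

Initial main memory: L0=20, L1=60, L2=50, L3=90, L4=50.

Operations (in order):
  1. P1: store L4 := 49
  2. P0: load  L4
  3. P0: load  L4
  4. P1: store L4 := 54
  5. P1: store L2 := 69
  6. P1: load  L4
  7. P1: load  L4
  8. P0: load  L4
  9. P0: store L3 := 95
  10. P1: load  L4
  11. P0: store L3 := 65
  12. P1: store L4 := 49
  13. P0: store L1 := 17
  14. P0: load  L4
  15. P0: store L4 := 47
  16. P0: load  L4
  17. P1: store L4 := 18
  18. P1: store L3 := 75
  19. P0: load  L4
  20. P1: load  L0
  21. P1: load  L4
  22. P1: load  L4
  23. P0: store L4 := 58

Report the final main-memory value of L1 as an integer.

1. P1: store L4 := 49  bus=[BusRdX]  L4: P0=I P1=M  mem[L4]=50
2. P0: load  L4  bus=[BusRd,Flush]  L4: P0=S P1=S  mem[L4]=49
3. P0: load  L4  bus=[-]  L4: P0=S P1=S  mem[L4]=49
4. P1: store L4 := 54  bus=[BusUpgr]  L4: P0=I P1=M  mem[L4]=49
5. P1: store L2 := 69  bus=[BusRdX]  L2: P0=I P1=M  mem[L2]=50
6. P1: load  L4  bus=[-]  L4: P0=I P1=M  mem[L4]=49
7. P1: load  L4  bus=[-]  L4: P0=I P1=M  mem[L4]=49
8. P0: load  L4  bus=[BusRd,Flush]  L4: P0=S P1=S  mem[L4]=54
9. P0: store L3 := 95  bus=[BusRdX]  L3: P0=M P1=I  mem[L3]=90
10. P1: load  L4  bus=[-]  L4: P0=S P1=S  mem[L4]=54
11. P0: store L3 := 65  bus=[-]  L3: P0=M P1=I  mem[L3]=90
12. P1: store L4 := 49  bus=[BusUpgr]  L4: P0=I P1=M  mem[L4]=54
13. P0: store L1 := 17  bus=[BusRdX]  L1: P0=M P1=I  mem[L1]=60
14. P0: load  L4  bus=[BusRd,Flush]  L4: P0=S P1=S  mem[L4]=49
15. P0: store L4 := 47  bus=[BusUpgr]  L4: P0=M P1=I  mem[L4]=49
16. P0: load  L4  bus=[-]  L4: P0=M P1=I  mem[L4]=49
17. P1: store L4 := 18  bus=[BusRdX,Flush]  L4: P0=I P1=M  mem[L4]=47
18. P1: store L3 := 75  bus=[BusRdX,Flush]  L3: P0=I P1=M  mem[L3]=65
19. P0: load  L4  bus=[BusRd,Flush]  L4: P0=S P1=S  mem[L4]=18
20. P1: load  L0  bus=[BusRd]  L0: P0=I P1=E  mem[L0]=20
21. P1: load  L4  bus=[-]  L4: P0=S P1=S  mem[L4]=18
22. P1: load  L4  bus=[-]  L4: P0=S P1=S  mem[L4]=18
23. P0: store L4 := 58  bus=[BusUpgr]  L4: P0=M P1=I  mem[L4]=18

memory[L1] = 60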